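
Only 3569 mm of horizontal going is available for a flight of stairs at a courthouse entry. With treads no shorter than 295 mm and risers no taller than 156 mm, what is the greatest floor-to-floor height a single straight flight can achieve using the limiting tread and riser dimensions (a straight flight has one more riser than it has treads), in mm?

3569 / 295 = 12.10, so 12 treads fit.
Risers = treads + 1 = 13.
Maximum height = 13 × 156 = 2028 mm.

2028 mm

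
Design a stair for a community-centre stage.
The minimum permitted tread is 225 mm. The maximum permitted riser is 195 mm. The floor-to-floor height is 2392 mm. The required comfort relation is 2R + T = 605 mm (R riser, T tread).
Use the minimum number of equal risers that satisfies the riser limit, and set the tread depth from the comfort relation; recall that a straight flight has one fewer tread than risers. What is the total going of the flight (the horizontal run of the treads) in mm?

2844 mm

⌈2392/195⌉ = 13 risers.
Each riser is 2392/13 = 184 mm (≤ 195 mm).
Tread T = 605 − 2 × 184 = 237 mm (≥ 225 mm).
13 risers give 12 treads; going = 12 × 237 = 2844 mm.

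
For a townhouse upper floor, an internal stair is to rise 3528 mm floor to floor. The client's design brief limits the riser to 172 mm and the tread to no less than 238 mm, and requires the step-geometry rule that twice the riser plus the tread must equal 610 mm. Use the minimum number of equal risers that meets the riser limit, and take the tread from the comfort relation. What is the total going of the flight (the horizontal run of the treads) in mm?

⌈3528/172⌉ = 21 risers.
R = 3528 ÷ 21 = 168 mm.
From 2R + T = 610: T = 610 − 336 = 274 mm.
Going = (21 − 1) × 274 = 5480 mm.

5480 mm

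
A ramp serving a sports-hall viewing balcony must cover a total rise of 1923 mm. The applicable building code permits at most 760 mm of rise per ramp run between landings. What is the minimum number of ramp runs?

1923 / 760 = 2.53, so 3 ramp runs are needed.

3 runs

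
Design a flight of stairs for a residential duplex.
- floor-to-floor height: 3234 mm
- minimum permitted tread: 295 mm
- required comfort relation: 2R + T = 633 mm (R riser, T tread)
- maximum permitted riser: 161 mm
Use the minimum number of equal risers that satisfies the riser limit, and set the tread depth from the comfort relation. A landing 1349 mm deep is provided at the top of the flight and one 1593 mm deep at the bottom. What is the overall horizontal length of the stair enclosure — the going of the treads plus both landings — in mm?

3234 / 161 = 20.087 → round up to 21 risers.
Each riser is 3234/21 = 154 mm (≤ 161 mm).
T = 633 − 2·154 = 325 mm, which satisfies the 295 mm minimum.
Going = (21 − 1) × 325 = 6500 mm.
Enclosure = 6500 + 1349 + 1593 = 9442 mm.

9442 mm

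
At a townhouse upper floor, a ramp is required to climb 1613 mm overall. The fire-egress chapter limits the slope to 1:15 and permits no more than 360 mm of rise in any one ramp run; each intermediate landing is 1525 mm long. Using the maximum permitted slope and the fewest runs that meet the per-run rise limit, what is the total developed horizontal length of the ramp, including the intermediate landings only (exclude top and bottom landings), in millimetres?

⌈1613/360⌉ = 5 ramp runs. That means 4 intermediate landings.
Horizontal run for 1613 mm of rise at 1:15 is 1613 × 15 = 24195 mm.
4 intermediate landings contribute 4 × 1525 = 6100 mm.
Total developed length = 24195 + 6100 = 30295 mm.

30295 mm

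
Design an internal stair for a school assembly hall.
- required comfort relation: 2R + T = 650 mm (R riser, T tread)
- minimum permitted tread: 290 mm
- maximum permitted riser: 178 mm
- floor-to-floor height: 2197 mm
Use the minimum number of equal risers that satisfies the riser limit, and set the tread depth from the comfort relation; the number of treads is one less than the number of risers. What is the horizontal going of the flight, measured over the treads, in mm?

⌈2197/178⌉ = 13 risers.
Riser R = 2197 / 13 = 169 mm, within the 178 mm limit.
Tread T = 650 − 2 × 169 = 312 mm (≥ 290 mm).
Treads = 13 − 1 = 12; going = 12 × 312 = 3744 mm.

3744 mm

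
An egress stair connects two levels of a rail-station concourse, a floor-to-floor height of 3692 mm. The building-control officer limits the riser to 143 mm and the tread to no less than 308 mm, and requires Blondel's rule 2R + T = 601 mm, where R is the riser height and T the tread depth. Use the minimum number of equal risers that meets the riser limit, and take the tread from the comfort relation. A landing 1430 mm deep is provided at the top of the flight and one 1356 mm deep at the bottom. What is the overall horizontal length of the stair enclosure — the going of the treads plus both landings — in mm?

10711 mm

⌈3692/143⌉ = 26 risers.
R = 3692 ÷ 26 = 142 mm.
From 2R + T = 601: T = 601 − 284 = 317 mm.
Going = (26 − 1) × 317 = 7925 mm.
Enclosure = 7925 + 1430 + 1356 = 10711 mm.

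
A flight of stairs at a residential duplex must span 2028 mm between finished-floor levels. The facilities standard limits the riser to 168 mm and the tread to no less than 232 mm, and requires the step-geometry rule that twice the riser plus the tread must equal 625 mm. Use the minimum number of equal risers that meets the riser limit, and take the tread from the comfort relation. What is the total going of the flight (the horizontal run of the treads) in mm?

At most 168 each: 2028/168 = 12.07, giving 13 risers.
Each riser is 2028/13 = 156 mm (≤ 168 mm).
From 2R + T = 625: T = 625 − 312 = 313 mm.
13 risers give 12 treads; going = 12 × 313 = 3756 mm.

3756 mm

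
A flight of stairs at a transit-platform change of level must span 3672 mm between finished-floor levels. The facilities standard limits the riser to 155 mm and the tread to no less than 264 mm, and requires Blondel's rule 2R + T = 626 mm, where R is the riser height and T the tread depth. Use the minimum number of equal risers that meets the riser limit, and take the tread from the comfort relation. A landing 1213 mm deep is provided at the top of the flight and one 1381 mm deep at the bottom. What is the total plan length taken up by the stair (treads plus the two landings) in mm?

3672 / 155 = 23.69, so 24 risers are needed.
Riser R = 3672 / 24 = 153 mm, within the 155 mm limit.
Tread T = 626 − 2 × 153 = 320 mm (≥ 264 mm).
24 risers give 23 treads; going = 23 × 320 = 7360 mm.
Enclosure = 7360 + 1213 + 1381 = 9954 mm.

9954 mm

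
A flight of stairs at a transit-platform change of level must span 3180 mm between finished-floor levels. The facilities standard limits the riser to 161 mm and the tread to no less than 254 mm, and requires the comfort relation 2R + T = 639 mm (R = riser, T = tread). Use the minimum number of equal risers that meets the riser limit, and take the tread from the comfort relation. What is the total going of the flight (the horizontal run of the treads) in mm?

⌈3180/161⌉ = 20 risers.
R = 3180 ÷ 20 = 159 mm.
From 2R + T = 639: T = 639 − 318 = 321 mm.
20 risers give 19 treads; going = 19 × 321 = 6099 mm.

6099 mm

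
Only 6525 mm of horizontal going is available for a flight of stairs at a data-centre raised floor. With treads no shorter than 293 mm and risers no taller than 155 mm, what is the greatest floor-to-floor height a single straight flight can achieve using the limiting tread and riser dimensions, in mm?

6525 / 293 = 22.27, so 22 treads fit.
Risers = treads + 1 = 23.
Maximum height = 23 × 155 = 3565 mm.

3565 mm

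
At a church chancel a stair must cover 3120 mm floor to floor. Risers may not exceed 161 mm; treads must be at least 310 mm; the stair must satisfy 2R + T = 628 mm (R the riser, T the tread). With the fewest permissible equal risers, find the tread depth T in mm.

316 mm

At most 161 each: 3120/161 = 19.38, giving 20 risers.
Each riser is 3120/20 = 156 mm (≤ 161 mm).
T = 628 − 2·156 = 316 mm, which satisfies the 310 mm minimum.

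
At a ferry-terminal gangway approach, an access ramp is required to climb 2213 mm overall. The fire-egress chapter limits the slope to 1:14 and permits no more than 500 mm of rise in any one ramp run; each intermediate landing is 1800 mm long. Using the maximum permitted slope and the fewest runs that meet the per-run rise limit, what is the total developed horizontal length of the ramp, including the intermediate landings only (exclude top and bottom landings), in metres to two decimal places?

2213 / 500 = 4.426 → round up to 5 ramp runs. That means 4 intermediate landings.
Ramp run (horizontal) at 1:14: 2213 × 14 = 30982 mm.
Intermediate landings: 4 × 1800 = 7200 mm.
Developed length = 30982 + 7200 = 38182 mm.
= 38.18 m.

38.18 m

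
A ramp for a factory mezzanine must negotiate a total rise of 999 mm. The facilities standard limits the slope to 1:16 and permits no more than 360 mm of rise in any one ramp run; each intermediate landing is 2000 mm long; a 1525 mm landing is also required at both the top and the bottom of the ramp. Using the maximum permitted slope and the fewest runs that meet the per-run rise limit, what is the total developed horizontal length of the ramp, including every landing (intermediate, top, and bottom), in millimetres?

23034 mm

999 / 360 = 2.77, so 3 ramp runs are needed. That means 2 intermediate landings.
Horizontal run for 999 mm of rise at 1:16 is 999 × 16 = 15984 mm.
Intermediate landings: 2 × 2000 = 4000 mm.
Top and bottom landings: 2 × 1525 = 3050 mm.
Total = 15984 + 4000 + 3050 = 23034 mm.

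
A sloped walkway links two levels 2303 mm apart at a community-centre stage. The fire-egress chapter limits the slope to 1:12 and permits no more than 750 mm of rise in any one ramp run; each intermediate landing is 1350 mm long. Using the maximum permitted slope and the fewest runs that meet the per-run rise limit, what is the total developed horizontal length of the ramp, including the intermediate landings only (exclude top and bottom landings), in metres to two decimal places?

31.69 m

At most 750 each: 2303/750 = 3.07, giving 4 ramp runs. That means 3 intermediate landings.
Ramp run (horizontal) at 1:12: 2303 × 12 = 27636 mm.
3 intermediate landings contribute 3 × 1350 = 4050 mm.
Total developed length = 27636 + 4050 = 31686 mm.
= 31.69 m.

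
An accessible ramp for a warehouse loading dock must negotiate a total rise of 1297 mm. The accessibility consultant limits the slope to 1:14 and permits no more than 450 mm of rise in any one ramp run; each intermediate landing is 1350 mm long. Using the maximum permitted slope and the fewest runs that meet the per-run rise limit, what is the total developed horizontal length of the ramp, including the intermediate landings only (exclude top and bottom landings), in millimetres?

20858 mm

⌈1297/450⌉ = 3 ramp runs. That means 2 intermediate landings.
Ramp run (horizontal) at 1:14: 1297 × 14 = 18158 mm.
2 intermediate landings contribute 2 × 1350 = 2700 mm.
Developed length = 18158 + 2700 = 20858 mm.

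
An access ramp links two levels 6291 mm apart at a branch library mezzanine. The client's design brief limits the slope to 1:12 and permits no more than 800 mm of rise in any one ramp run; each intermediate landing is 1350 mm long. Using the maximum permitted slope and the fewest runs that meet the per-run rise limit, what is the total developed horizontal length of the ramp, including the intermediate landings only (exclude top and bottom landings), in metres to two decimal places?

84.94 m

6291 / 800 = 7.86, so 8 ramp runs are needed. That means 7 intermediate landings.
Horizontal run for 6291 mm of rise at 1:12 is 6291 × 12 = 75492 mm.
7 intermediate landings contribute 7 × 1350 = 9450 mm.
Developed length = 75492 + 9450 = 84942 mm.
= 84.94 m.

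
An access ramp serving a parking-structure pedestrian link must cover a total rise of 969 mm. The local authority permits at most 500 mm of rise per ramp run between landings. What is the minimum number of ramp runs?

At most 500 each: 969/500 = 1.94, giving 2 ramp runs.

2 runs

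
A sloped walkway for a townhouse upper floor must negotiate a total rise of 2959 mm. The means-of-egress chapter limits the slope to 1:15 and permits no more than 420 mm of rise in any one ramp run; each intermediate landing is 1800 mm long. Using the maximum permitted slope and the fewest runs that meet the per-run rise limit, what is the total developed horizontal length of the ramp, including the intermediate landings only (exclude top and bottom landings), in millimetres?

⌈2959/420⌉ = 8 ramp runs. That means 7 intermediate landings.
Horizontal run for 2959 mm of rise at 1:15 is 2959 × 15 = 44385 mm.
7 intermediate landings contribute 7 × 1800 = 12600 mm.
Total developed length = 44385 + 12600 = 56985 mm.

56985 mm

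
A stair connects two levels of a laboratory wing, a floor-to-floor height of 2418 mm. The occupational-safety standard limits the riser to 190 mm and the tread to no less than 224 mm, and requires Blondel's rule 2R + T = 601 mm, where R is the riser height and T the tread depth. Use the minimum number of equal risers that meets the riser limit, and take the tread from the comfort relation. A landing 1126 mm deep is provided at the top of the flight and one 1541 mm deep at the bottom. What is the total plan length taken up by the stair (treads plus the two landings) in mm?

2418 / 190 = 12.73, so 13 risers are needed.
R = 2418 ÷ 13 = 186 mm.
From 2R + T = 601: T = 601 − 372 = 229 mm.
13 risers give 12 treads; going = 12 × 229 = 2748 mm.
Add landings: 2748 + 1126 + 1541 = 5415 mm.

5415 mm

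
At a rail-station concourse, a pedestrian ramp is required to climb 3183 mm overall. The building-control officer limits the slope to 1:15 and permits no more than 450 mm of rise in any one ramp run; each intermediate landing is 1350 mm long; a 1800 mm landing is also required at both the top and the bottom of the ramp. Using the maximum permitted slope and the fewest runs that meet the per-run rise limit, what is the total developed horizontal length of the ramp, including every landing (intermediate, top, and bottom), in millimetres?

60795 mm

⌈3183/450⌉ = 8 ramp runs. That means 7 intermediate landings.
Horizontal run for 3183 mm of rise at 1:15 is 3183 × 15 = 47745 mm.
7 intermediate landings contribute 7 × 1350 = 9450 mm.
Top and bottom landings: 2 × 1800 = 3600 mm.
Total = 47745 + 9450 + 3600 = 60795 mm.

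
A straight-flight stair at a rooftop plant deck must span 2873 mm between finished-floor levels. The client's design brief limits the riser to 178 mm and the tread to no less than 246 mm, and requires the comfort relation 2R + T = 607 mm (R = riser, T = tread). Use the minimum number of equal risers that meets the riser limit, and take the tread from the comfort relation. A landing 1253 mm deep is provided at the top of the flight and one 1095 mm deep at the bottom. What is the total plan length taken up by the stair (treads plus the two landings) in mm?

6652 mm

At most 178 each: 2873/178 = 16.14, giving 17 risers.
R = 2873 ÷ 17 = 169 mm.
T = 607 − 2·169 = 269 mm, which satisfies the 246 mm minimum.
Treads = 17 − 1 = 16; going = 16 × 269 = 4304 mm.
Add landings: 4304 + 1253 + 1095 = 6652 mm.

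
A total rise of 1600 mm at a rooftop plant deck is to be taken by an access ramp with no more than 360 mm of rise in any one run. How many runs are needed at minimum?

At most 360 each: 1600/360 = 4.44, giving 5 ramp runs.

5 runs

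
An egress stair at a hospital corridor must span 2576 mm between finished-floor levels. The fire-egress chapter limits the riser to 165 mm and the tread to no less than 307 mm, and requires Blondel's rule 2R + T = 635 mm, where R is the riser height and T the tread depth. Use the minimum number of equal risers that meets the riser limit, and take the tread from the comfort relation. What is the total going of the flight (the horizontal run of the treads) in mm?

4695 mm

2576 / 165 = 15.61, so 16 risers are needed.
Riser R = 2576 / 16 = 161 mm, within the 165 mm limit.
From 2R + T = 635: T = 635 − 322 = 313 mm.
Going = (16 − 1) × 313 = 4695 mm.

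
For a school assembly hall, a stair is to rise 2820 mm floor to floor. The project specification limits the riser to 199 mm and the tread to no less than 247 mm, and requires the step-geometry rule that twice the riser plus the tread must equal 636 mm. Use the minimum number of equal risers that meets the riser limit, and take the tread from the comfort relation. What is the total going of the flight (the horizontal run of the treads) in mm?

⌈2820/199⌉ = 15 risers.
R = 2820 ÷ 15 = 188 mm.
From 2R + T = 636: T = 636 − 376 = 260 mm.
15 risers give 14 treads; going = 14 × 260 = 3640 mm.

3640 mm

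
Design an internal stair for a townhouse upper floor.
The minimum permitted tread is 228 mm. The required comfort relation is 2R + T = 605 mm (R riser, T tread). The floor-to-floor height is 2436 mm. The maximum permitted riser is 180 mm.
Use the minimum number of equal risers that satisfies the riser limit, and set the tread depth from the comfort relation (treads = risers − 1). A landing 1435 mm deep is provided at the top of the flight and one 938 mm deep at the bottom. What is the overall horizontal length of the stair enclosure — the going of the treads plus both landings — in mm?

5714 mm

2436 / 180 = 13.533 → round up to 14 risers.
Riser R = 2436 / 14 = 174 mm, within the 180 mm limit.
Tread T = 605 − 2 × 174 = 257 mm (≥ 228 mm).
14 risers give 13 treads; going = 13 × 257 = 3341 mm.
Add landings: 3341 + 1435 + 938 = 5714 mm.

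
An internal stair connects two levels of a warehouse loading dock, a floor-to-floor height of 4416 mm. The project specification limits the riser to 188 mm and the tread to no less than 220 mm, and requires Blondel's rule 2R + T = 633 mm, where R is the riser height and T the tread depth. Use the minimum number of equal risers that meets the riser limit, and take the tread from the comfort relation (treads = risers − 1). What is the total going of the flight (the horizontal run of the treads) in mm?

6095 mm

4416 / 188 = 23.49, so 24 risers are needed.
R = 4416 ÷ 24 = 184 mm.
T = 633 − 2·184 = 265 mm, which satisfies the 220 mm minimum.
Treads = 24 − 1 = 23; going = 23 × 265 = 6095 mm.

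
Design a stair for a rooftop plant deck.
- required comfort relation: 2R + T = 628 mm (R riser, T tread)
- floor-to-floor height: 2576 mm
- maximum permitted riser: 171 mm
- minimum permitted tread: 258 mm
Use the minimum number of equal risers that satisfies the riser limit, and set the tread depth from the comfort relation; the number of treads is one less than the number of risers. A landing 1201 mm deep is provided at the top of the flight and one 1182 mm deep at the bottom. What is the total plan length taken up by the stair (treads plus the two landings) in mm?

⌈2576/171⌉ = 16 risers.
R = 2576 ÷ 16 = 161 mm.
Tread T = 628 − 2 × 161 = 306 mm (≥ 258 mm).
Treads = 16 − 1 = 15; going = 15 × 306 = 4590 mm.
Add landings: 4590 + 1201 + 1182 = 6973 mm.

6973 mm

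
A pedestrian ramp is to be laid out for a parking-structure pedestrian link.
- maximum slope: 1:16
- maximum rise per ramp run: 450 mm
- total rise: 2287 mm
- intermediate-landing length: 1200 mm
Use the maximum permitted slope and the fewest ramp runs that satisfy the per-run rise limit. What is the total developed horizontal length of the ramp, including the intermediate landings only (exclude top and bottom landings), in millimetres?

2287 / 450 = 5.08, so 6 ramp runs are needed. That means 5 intermediate landings.
Ramp run (horizontal) at 1:16: 2287 × 16 = 36592 mm.
5 intermediate landings contribute 5 × 1200 = 6000 mm.
Developed length = 36592 + 6000 = 42592 mm.

42592 mm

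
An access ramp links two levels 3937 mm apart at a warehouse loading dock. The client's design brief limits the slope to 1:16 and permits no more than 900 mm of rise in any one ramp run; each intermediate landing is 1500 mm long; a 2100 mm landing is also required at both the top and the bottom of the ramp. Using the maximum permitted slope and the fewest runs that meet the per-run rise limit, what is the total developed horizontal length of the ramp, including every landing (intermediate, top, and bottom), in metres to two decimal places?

⌈3937/900⌉ = 5 ramp runs. That means 4 intermediate landings.
Ramp run (horizontal) at 1:16: 3937 × 16 = 62992 mm.
4 intermediate landings contribute 4 × 1500 = 6000 mm.
Top and bottom landings: 2 × 2100 = 4200 mm.
Total = 62992 + 6000 + 4200 = 73192 mm.
= 73.19 m.

73.19 m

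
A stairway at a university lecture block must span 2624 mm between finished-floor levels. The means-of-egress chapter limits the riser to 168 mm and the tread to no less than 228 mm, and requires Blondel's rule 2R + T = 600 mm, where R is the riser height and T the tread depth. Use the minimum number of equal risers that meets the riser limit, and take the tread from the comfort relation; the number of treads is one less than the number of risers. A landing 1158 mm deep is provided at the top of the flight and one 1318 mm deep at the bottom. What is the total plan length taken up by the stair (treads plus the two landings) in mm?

2624 / 168 = 15.619 → round up to 16 risers.
Each riser is 2624/16 = 164 mm (≤ 168 mm).
Tread T = 600 − 2 × 164 = 272 mm (≥ 228 mm).
Going = (16 − 1) × 272 = 4080 mm.
Enclosure = 4080 + 1158 + 1318 = 6556 mm.

6556 mm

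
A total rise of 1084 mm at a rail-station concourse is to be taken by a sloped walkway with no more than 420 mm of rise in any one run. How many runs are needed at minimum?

3 runs

⌈1084/420⌉ = 3 ramp runs.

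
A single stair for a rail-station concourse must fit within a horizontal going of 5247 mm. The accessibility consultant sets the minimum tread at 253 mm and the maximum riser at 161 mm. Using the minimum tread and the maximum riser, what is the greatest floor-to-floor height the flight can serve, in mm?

3381 mm

Treads that fit: ⌊5247 / 253⌋ = 20.
Risers = treads + 1 = 21.
Maximum height = 21 × 161 = 3381 mm.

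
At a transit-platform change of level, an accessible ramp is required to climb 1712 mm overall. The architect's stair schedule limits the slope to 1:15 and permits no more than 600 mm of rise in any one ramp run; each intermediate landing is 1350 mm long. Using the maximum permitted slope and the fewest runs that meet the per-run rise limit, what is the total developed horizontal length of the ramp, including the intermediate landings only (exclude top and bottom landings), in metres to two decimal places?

At most 600 each: 1712/600 = 2.85, giving 3 ramp runs. That means 2 intermediate landings.
Ramp run (horizontal) at 1:15: 1712 × 15 = 25680 mm.
Intermediate landings: 2 × 1350 = 2700 mm.
Total developed length = 25680 + 2700 = 28380 mm.
= 28.38 m.

28.38 m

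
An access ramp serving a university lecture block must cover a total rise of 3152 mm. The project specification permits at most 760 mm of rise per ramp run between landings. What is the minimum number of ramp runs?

At most 760 each: 3152/760 = 4.15, giving 5 ramp runs.

5 runs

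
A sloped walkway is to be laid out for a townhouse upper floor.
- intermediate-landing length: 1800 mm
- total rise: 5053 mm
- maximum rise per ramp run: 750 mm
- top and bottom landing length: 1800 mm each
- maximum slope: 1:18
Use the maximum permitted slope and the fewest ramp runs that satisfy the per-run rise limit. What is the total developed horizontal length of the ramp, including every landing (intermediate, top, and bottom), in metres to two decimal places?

105.35 m

⌈5053/750⌉ = 7 ramp runs. That means 6 intermediate landings.
Horizontal run for 5053 mm of rise at 1:18 is 5053 × 18 = 90954 mm.
Intermediate landings: 6 × 1800 = 10800 mm.
Top and bottom landings: 2 × 1800 = 3600 mm.
Total = 90954 + 10800 + 3600 = 105354 mm.
= 105.35 m.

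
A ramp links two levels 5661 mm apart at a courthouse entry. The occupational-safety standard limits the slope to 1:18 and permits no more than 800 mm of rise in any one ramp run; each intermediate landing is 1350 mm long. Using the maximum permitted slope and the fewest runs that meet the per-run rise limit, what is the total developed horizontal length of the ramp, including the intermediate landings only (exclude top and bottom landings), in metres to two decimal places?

At most 800 each: 5661/800 = 7.08, giving 8 ramp runs. That means 7 intermediate landings.
Horizontal run for 5661 mm of rise at 1:18 is 5661 × 18 = 101898 mm.
Intermediate landings: 7 × 1350 = 9450 mm.
Developed length = 101898 + 9450 = 111348 mm.
= 111.35 m.

111.35 m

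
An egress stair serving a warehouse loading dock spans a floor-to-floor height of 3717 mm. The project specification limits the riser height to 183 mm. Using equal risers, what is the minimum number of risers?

At most 183 each: 3717/183 = 20.31, giving 21 risers.

21 risers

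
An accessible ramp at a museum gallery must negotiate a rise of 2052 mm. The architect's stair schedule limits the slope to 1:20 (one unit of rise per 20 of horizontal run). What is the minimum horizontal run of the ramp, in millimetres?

41040 mm

Run = rise × 20 = 2052 × 20 = 41040 mm.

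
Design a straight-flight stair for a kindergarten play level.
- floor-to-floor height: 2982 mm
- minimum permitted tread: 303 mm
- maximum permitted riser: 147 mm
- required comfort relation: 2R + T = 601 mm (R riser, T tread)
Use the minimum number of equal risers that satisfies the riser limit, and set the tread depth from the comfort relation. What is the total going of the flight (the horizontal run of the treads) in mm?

⌈2982/147⌉ = 21 risers.
Each riser is 2982/21 = 142 mm (≤ 147 mm).
T = 601 − 2·142 = 317 mm, which satisfies the 303 mm minimum.
21 risers give 20 treads; going = 20 × 317 = 6340 mm.

6340 mm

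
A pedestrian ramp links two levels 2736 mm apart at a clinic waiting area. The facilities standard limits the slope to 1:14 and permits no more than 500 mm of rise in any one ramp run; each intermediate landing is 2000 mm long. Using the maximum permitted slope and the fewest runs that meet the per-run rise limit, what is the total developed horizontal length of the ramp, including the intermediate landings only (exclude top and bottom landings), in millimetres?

48304 mm

⌈2736/500⌉ = 6 ramp runs. That means 5 intermediate landings.
Horizontal run for 2736 mm of rise at 1:14 is 2736 × 14 = 38304 mm.
Intermediate landings: 5 × 2000 = 10000 mm.
Total developed length = 38304 + 10000 = 48304 mm.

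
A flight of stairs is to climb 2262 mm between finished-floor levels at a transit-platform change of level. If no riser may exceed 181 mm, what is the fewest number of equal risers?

At most 181 each: 2262/181 = 12.50, giving 13 risers.

13 risers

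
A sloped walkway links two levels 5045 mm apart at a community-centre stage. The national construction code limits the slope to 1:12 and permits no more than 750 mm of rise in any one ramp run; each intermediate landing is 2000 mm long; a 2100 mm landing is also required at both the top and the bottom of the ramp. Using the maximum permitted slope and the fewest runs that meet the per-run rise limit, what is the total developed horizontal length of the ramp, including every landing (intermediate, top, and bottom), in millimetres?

76740 mm

5045 / 750 = 6.73, so 7 ramp runs are needed. That means 6 intermediate landings.
Horizontal run for 5045 mm of rise at 1:12 is 5045 × 12 = 60540 mm.
6 intermediate landings contribute 6 × 2000 = 12000 mm.
Top and bottom landings: 2 × 2100 = 4200 mm.
Total = 60540 + 12000 + 4200 = 76740 mm.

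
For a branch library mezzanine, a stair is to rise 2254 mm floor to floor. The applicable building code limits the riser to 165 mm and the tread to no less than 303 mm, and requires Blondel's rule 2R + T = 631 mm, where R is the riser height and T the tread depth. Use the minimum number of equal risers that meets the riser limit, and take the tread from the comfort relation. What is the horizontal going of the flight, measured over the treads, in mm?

4017 mm

At most 165 each: 2254/165 = 13.66, giving 14 risers.
Riser R = 2254 / 14 = 161 mm, within the 165 mm limit.
T = 631 − 2·161 = 309 mm, which satisfies the 303 mm minimum.
Going = (14 − 1) × 309 = 4017 mm.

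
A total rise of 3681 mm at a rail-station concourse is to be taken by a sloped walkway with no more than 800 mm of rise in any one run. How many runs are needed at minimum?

5 runs

3681 / 800 = 4.601 → round up to 5 ramp runs.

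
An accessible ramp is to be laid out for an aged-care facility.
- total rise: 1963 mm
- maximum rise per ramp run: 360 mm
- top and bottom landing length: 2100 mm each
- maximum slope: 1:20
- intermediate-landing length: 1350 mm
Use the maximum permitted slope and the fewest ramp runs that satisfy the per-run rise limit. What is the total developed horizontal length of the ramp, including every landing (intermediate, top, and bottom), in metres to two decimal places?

50.21 m

⌈1963/360⌉ = 6 ramp runs. That means 5 intermediate landings.
Ramp run (horizontal) at 1:20: 1963 × 20 = 39260 mm.
5 intermediate landings contribute 5 × 1350 = 6750 mm.
Top and bottom landings: 2 × 2100 = 4200 mm.
Total = 39260 + 6750 + 4200 = 50210 mm.
= 50.21 m.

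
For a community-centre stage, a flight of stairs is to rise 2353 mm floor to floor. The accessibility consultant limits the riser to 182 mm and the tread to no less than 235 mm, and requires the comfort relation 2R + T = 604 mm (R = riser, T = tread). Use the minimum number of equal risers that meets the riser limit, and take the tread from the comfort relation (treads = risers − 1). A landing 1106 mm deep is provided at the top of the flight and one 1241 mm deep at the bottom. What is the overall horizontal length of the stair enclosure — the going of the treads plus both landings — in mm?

5251 mm

2353 / 182 = 12.93, so 13 risers are needed.
Riser R = 2353 / 13 = 181 mm, within the 182 mm limit.
From 2R + T = 604: T = 604 − 362 = 242 mm.
Going = (13 − 1) × 242 = 2904 mm.
Enclosure = 2904 + 1106 + 1241 = 5251 mm.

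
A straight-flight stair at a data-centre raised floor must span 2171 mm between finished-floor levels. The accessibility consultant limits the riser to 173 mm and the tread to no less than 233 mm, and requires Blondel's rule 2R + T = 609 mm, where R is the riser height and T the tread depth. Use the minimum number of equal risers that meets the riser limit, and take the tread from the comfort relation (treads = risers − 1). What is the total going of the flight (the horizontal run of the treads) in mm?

3300 mm

At most 173 each: 2171/173 = 12.55, giving 13 risers.
Riser R = 2171 / 13 = 167 mm, within the 173 mm limit.
Tread T = 609 − 2 × 167 = 275 mm (≥ 233 mm).
Treads = 13 − 1 = 12; going = 12 × 275 = 3300 mm.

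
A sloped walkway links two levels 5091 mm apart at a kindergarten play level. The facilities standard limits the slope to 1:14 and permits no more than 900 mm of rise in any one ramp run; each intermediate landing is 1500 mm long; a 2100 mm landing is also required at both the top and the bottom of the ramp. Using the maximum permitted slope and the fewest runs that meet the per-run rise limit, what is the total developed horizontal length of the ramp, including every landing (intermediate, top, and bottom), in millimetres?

82974 mm

5091 / 900 = 5.657 → round up to 6 ramp runs. That means 5 intermediate landings.
Ramp run (horizontal) at 1:14: 5091 × 14 = 71274 mm.
5 intermediate landings contribute 5 × 1500 = 7500 mm.
Top and bottom landings: 2 × 2100 = 4200 mm.
Total = 71274 + 7500 + 4200 = 82974 mm.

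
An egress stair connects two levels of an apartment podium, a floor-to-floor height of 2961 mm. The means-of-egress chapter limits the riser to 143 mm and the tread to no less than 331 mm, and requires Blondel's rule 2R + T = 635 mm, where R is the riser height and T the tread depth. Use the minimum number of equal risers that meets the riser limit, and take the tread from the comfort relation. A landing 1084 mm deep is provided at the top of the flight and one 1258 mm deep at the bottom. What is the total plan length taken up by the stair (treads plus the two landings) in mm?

9402 mm

2961 / 143 = 20.706 → round up to 21 risers.
Each riser is 2961/21 = 141 mm (≤ 143 mm).
From 2R + T = 635: T = 635 − 282 = 353 mm.
21 risers give 20 treads; going = 20 × 353 = 7060 mm.
Add landings: 7060 + 1084 + 1258 = 9402 mm.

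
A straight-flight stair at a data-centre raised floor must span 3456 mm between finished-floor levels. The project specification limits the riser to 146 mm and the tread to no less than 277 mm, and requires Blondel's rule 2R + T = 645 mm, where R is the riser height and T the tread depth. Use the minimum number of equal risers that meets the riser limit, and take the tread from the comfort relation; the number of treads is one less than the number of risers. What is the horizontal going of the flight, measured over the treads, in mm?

8211 mm

3456 / 146 = 23.67, so 24 risers are needed.
Riser R = 3456 / 24 = 144 mm, within the 146 mm limit.
T = 645 − 2·144 = 357 mm, which satisfies the 277 mm minimum.
Treads = 24 − 1 = 23; going = 23 × 357 = 8211 mm.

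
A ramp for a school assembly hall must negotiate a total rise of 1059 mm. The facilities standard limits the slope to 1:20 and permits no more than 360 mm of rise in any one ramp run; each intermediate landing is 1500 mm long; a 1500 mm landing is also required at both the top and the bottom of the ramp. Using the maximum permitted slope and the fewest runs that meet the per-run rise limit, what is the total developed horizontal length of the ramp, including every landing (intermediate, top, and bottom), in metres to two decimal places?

1059 / 360 = 2.942 → round up to 3 ramp runs. That means 2 intermediate landings.
Ramp run (horizontal) at 1:20: 1059 × 20 = 21180 mm.
2 intermediate landings contribute 2 × 1500 = 3000 mm.
Top and bottom landings: 2 × 1500 = 3000 mm.
Total = 21180 + 3000 + 3000 = 27180 mm.
= 27.18 m.

27.18 m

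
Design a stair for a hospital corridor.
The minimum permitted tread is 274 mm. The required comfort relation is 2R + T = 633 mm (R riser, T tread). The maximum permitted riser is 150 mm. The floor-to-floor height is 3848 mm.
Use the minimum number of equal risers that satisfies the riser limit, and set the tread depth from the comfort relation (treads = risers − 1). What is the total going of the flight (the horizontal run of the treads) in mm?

⌈3848/150⌉ = 26 risers.
R = 3848 ÷ 26 = 148 mm.
From 2R + T = 633: T = 633 − 296 = 337 mm.
Treads = 26 − 1 = 25; going = 25 × 337 = 8425 mm.

8425 mm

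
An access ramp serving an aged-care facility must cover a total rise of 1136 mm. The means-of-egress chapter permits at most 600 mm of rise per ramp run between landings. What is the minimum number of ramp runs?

2 runs

1136 / 600 = 1.89, so 2 ramp runs are needed.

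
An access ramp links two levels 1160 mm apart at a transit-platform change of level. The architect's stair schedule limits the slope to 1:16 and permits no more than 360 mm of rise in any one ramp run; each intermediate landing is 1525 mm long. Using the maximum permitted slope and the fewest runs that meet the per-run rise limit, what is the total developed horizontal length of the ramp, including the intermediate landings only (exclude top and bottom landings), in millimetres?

At most 360 each: 1160/360 = 3.22, giving 4 ramp runs. That means 3 intermediate landings.
Horizontal run for 1160 mm of rise at 1:16 is 1160 × 16 = 18560 mm.
Intermediate landings: 3 × 1525 = 4575 mm.
Total developed length = 18560 + 4575 = 23135 mm.

23135 mm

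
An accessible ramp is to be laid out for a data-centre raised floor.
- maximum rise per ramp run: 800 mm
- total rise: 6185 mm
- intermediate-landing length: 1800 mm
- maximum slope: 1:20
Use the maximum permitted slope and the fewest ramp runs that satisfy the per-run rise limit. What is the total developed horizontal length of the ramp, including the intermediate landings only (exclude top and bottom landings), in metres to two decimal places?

136.30 m

6185 / 800 = 7.73, so 8 ramp runs are needed. That means 7 intermediate landings.
Horizontal run for 6185 mm of rise at 1:20 is 6185 × 20 = 123700 mm.
Intermediate landings: 7 × 1800 = 12600 mm.
Developed length = 123700 + 12600 = 136300 mm.
= 136.30 m.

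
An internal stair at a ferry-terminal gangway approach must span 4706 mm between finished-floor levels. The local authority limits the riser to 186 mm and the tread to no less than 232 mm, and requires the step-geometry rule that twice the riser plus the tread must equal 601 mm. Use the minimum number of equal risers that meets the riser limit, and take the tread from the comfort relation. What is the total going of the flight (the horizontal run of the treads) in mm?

5975 mm

4706 / 186 = 25.30, so 26 risers are needed.
R = 4706 ÷ 26 = 181 mm.
Tread T = 601 − 2 × 181 = 239 mm (≥ 232 mm).
Going = (26 − 1) × 239 = 5975 mm.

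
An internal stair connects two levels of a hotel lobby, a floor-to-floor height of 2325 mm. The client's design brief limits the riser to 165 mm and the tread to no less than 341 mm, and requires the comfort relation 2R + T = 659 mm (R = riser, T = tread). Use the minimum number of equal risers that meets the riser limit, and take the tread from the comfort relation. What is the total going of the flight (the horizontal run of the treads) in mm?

4886 mm

2325 / 165 = 14.09, so 15 risers are needed.
R = 2325 ÷ 15 = 155 mm.
Tread T = 659 − 2 × 155 = 349 mm (≥ 341 mm).
15 risers give 14 treads; going = 14 × 349 = 4886 mm.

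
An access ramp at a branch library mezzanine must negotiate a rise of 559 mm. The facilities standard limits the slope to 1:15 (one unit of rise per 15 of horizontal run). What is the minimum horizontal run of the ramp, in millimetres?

At 1:15 the run is 15 × 559 = 8385 mm.

8385 mm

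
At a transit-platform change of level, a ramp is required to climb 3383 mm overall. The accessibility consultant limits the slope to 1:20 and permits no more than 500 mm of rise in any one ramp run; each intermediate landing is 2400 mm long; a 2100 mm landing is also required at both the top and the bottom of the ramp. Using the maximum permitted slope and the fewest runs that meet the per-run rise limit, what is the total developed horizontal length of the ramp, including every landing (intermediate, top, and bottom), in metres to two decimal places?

3383 / 500 = 6.77, so 7 ramp runs are needed. That means 6 intermediate landings.
Horizontal run for 3383 mm of rise at 1:20 is 3383 × 20 = 67660 mm.
Intermediate landings: 6 × 2400 = 14400 mm.
Top and bottom landings: 2 × 2100 = 4200 mm.
Total = 67660 + 14400 + 4200 = 86260 mm.
= 86.26 m.

86.26 m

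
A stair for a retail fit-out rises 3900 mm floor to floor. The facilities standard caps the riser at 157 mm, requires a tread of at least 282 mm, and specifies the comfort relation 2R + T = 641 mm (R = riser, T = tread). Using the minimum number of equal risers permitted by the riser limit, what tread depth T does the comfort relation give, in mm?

3900 / 157 = 24.841 → round up to 25 risers.
Each riser is 3900/25 = 156 mm (≤ 157 mm).
From 2R + T = 641: T = 641 − 312 = 329 mm.

329 mm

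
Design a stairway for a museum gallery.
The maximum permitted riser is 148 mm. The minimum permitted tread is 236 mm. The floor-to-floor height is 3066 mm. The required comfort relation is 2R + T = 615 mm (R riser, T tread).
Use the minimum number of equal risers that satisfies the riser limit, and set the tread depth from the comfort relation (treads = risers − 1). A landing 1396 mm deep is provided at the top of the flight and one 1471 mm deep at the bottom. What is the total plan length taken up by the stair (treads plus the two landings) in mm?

9327 mm

⌈3066/148⌉ = 21 risers.
R = 3066 ÷ 21 = 146 mm.
From 2R + T = 615: T = 615 − 292 = 323 mm.
Going = (21 − 1) × 323 = 6460 mm.
Enclosure = 6460 + 1396 + 1471 = 9327 mm.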